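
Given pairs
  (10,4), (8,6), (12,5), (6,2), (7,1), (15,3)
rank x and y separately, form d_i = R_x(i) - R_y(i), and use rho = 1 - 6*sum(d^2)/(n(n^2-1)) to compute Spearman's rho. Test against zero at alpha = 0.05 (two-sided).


Step 1: Rank x and y separately (midranks; no ties here).
rank(x): 10->4, 8->3, 12->5, 6->1, 7->2, 15->6
rank(y): 4->4, 6->6, 5->5, 2->2, 1->1, 3->3
Step 2: d_i = R_x(i) - R_y(i); compute d_i^2.
  (4-4)^2=0, (3-6)^2=9, (5-5)^2=0, (1-2)^2=1, (2-1)^2=1, (6-3)^2=9
sum(d^2) = 20.
Step 3: rho = 1 - 6*20 / (6*(6^2 - 1)) = 1 - 120/210 = 0.428571.
Step 4: Under H0, t = rho * sqrt((n-2)/(1-rho^2)) = 0.9487 ~ t(4).
Step 5: Two-sided p-value from the t-distribution with 4 df = 0.396501.
Step 6: alpha = 0.05. fail to reject H0.

rho = 0.4286, p = 0.396501, fail to reject H0 at alpha = 0.05.


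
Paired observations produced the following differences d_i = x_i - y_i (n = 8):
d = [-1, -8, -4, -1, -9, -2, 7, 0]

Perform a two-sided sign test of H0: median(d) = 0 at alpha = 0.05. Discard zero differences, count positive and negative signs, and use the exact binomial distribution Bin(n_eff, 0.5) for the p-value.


Step 1: Discard zero differences. Original n = 8; n_eff = number of nonzero differences = 7.
Nonzero differences (with sign): -1, -8, -4, -1, -9, -2, +7
Step 2: Count signs: positive = 1, negative = 6.
Step 3: Under H0: P(positive) = 0.5, so the number of positives S ~ Bin(7, 0.5).
Step 4: Two-sided exact p-value = sum of Bin(7,0.5) probabilities at or below the observed probability = 0.125000.
Step 5: alpha = 0.05. fail to reject H0.

n_eff = 7, pos = 1, neg = 6, p = 0.125000, fail to reject H0.


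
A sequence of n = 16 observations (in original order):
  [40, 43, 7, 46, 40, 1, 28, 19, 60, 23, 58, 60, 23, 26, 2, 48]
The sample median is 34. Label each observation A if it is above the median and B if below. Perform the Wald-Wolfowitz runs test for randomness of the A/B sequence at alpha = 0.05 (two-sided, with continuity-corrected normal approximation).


Step 1: Compute median = 34; label A = above, B = below.
Labels in order: AABAABBBABAABBBA  (n_A = 8, n_B = 8)
Step 2: Count runs R = 9.
Step 3: Under H0 (random ordering), E[R] = 2*n_A*n_B/(n_A+n_B) + 1 = 2*8*8/16 + 1 = 9.0000.
        Var[R] = 2*n_A*n_B*(2*n_A*n_B - n_A - n_B) / ((n_A+n_B)^2 * (n_A+n_B-1)) = 14336/3840 = 3.7333.
        SD[R] = 1.9322.
Step 4: R = E[R], so z = 0 with no continuity correction.
Step 5: Two-sided p-value via normal approximation = 2*(1 - Phi(|z|)) = 1.000000.
Step 6: alpha = 0.05. fail to reject H0.

R = 9, z = 0.0000, p = 1.000000, fail to reject H0.


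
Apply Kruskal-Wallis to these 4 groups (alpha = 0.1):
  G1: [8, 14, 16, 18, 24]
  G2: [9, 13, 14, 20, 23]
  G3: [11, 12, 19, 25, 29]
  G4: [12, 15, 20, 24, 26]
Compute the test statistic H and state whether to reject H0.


Step 1: Combine all N = 20 observations and assign midranks.
sorted (value, group, rank): (8,G1,1), (9,G2,2), (11,G3,3), (12,G3,4.5), (12,G4,4.5), (13,G2,6), (14,G1,7.5), (14,G2,7.5), (15,G4,9), (16,G1,10), (18,G1,11), (19,G3,12), (20,G2,13.5), (20,G4,13.5), (23,G2,15), (24,G1,16.5), (24,G4,16.5), (25,G3,18), (26,G4,19), (29,G3,20)
Step 2: Sum ranks within each group.
R_1 = 46 (n_1 = 5)
R_2 = 44 (n_2 = 5)
R_3 = 57.5 (n_3 = 5)
R_4 = 62.5 (n_4 = 5)
Step 3: H = 12/(N(N+1)) * sum(R_i^2/n_i) - 3(N+1)
     = 12/(20*21) * (46^2/5 + 44^2/5 + 57.5^2/5 + 62.5^2/5) - 3*21
     = 0.028571 * 2252.9 - 63
     = 1.368571.
Step 4: Ties present; correction factor C = 1 - 24/(20^3 - 20) = 0.996992. Corrected H = 1.368571 / 0.996992 = 1.372700.
Step 5: Under H0, H ~ chi^2(3); p-value = 0.711946.
Step 6: alpha = 0.1. fail to reject H0.

H = 1.3727, df = 3, p = 0.711946, fail to reject H0.


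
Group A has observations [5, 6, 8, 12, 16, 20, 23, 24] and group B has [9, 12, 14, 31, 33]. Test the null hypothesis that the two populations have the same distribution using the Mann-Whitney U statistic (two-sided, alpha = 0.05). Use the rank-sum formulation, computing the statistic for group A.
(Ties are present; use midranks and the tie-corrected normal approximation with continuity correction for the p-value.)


Step 1: Combine and sort all 13 observations; assign midranks.
sorted (value, group): (5,X), (6,X), (8,X), (9,Y), (12,X), (12,Y), (14,Y), (16,X), (20,X), (23,X), (24,X), (31,Y), (33,Y)
ranks: 5->1, 6->2, 8->3, 9->4, 12->5.5, 12->5.5, 14->7, 16->8, 20->9, 23->10, 24->11, 31->12, 33->13
Step 2: Rank sum for X: R1 = 1 + 2 + 3 + 5.5 + 8 + 9 + 10 + 11 = 49.5.
Step 3: U_X = R1 - n1(n1+1)/2 = 49.5 - 8*9/2 = 49.5 - 36 = 13.5.
       U_Y = n1*n2 - U_X = 40 - 13.5 = 26.5.
Step 4: Ties are present, so use the tie-corrected normal approximation (with continuity correction) for the p-value.
Step 5: p-value = 0.379120; compare to alpha = 0.05. fail to reject H0.

U_X = 13.5, p = 0.379120, fail to reject H0 at alpha = 0.05.


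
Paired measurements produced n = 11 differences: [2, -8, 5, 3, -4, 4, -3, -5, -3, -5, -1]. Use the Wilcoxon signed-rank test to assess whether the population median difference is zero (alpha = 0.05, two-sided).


Step 1: Drop any zero differences (none here) and take |d_i|.
|d| = [2, 8, 5, 3, 4, 4, 3, 5, 3, 5, 1]
Step 2: Midrank |d_i| (ties get averaged ranks).
ranks: |2|->2, |8|->11, |5|->9, |3|->4, |4|->6.5, |4|->6.5, |3|->4, |5|->9, |3|->4, |5|->9, |1|->1
Step 3: Attach original signs; sum ranks with positive sign and with negative sign.
W+ = 2 + 9 + 4 + 6.5 = 21.5
W- = 11 + 6.5 + 4 + 9 + 4 + 9 + 1 = 44.5
(Check: W+ + W- = 66 should equal n(n+1)/2 = 66.)
Step 4: Test statistic W = min(W+, W-) = 21.5.
Step 5: Ties in |d|, so use the tie-corrected normal approximation.
        E[W] = n(n+1)/4 = 11*12/4 = 33.
        Tie groups: |d|=3 (t=3), |d|=4 (t=2), |d|=5 (t=3); sum(t^3 - t) = 54.
        Var[W] = n(n+1)(2n+1)/24 - sum(t^3-t)/48 = 3036/24 - 54/48 = 125.375.
        z = (W - E[W]) / sqrt(Var[W]) = (21.5 - 33) / 11.1971 = -1.0271.
        Two-sided p = 2*Phi(z) = 0.304396.
Step 6: alpha = 0.05. fail to reject H0.

W+ = 21.5, W- = 44.5, W = min = 21.5, p = 0.304396, fail to reject H0.


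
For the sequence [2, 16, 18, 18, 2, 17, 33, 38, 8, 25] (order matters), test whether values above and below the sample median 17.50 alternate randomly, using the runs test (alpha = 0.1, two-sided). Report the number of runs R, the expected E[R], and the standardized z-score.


Step 1: Compute median = 17.50; label A = above, B = below.
Labels in order: BBAABBAABA  (n_A = 5, n_B = 5)
Step 2: Count runs R = 6.
Step 3: Under H0 (random ordering), E[R] = 2*n_A*n_B/(n_A+n_B) + 1 = 2*5*5/10 + 1 = 6.0000.
        Var[R] = 2*n_A*n_B*(2*n_A*n_B - n_A - n_B) / ((n_A+n_B)^2 * (n_A+n_B-1)) = 2000/900 = 2.2222.
        SD[R] = 1.4907.
Step 4: R = E[R], so z = 0 with no continuity correction.
Step 5: Two-sided p-value via normal approximation = 2*(1 - Phi(|z|)) = 1.000000.
Step 6: alpha = 0.1. fail to reject H0.

R = 6, z = 0.0000, p = 1.000000, fail to reject H0.


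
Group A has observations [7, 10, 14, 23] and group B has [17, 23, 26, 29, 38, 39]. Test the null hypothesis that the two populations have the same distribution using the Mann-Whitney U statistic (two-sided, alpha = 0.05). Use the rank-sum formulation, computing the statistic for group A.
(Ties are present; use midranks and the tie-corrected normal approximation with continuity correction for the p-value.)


Step 1: Combine and sort all 10 observations; assign midranks.
sorted (value, group): (7,X), (10,X), (14,X), (17,Y), (23,X), (23,Y), (26,Y), (29,Y), (38,Y), (39,Y)
ranks: 7->1, 10->2, 14->3, 17->4, 23->5.5, 23->5.5, 26->7, 29->8, 38->9, 39->10
Step 2: Rank sum for X: R1 = 1 + 2 + 3 + 5.5 = 11.5.
Step 3: U_X = R1 - n1(n1+1)/2 = 11.5 - 4*5/2 = 11.5 - 10 = 1.5.
       U_Y = n1*n2 - U_X = 24 - 1.5 = 22.5.
Step 4: Ties are present, so use the tie-corrected normal approximation (with continuity correction) for the p-value.
Step 5: p-value = 0.032476; compare to alpha = 0.05. reject H0.

U_X = 1.5, p = 0.032476, reject H0 at alpha = 0.05.


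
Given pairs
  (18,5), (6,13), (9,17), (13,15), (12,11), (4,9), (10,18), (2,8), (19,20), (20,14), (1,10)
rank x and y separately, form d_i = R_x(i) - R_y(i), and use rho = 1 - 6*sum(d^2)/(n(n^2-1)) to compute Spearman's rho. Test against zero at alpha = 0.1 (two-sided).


Step 1: Rank x and y separately (midranks; no ties here).
rank(x): 18->9, 6->4, 9->5, 13->8, 12->7, 4->3, 10->6, 2->2, 19->10, 20->11, 1->1
rank(y): 5->1, 13->6, 17->9, 15->8, 11->5, 9->3, 18->10, 8->2, 20->11, 14->7, 10->4
Step 2: d_i = R_x(i) - R_y(i); compute d_i^2.
  (9-1)^2=64, (4-6)^2=4, (5-9)^2=16, (8-8)^2=0, (7-5)^2=4, (3-3)^2=0, (6-10)^2=16, (2-2)^2=0, (10-11)^2=1, (11-7)^2=16, (1-4)^2=9
sum(d^2) = 130.
Step 3: rho = 1 - 6*130 / (11*(11^2 - 1)) = 1 - 780/1320 = 0.409091.
Step 4: Under H0, t = rho * sqrt((n-2)/(1-rho^2)) = 1.3450 ~ t(9).
Step 5: Two-sided p-value from the t-distribution with 9 df = 0.211545.
Step 6: alpha = 0.1. fail to reject H0.

rho = 0.4091, p = 0.211545, fail to reject H0 at alpha = 0.1.


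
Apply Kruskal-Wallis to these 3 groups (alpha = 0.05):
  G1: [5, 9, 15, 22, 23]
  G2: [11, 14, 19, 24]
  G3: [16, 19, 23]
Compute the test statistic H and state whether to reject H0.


Step 1: Combine all N = 12 observations and assign midranks.
sorted (value, group, rank): (5,G1,1), (9,G1,2), (11,G2,3), (14,G2,4), (15,G1,5), (16,G3,6), (19,G2,7.5), (19,G3,7.5), (22,G1,9), (23,G1,10.5), (23,G3,10.5), (24,G2,12)
Step 2: Sum ranks within each group.
R_1 = 27.5 (n_1 = 5)
R_2 = 26.5 (n_2 = 4)
R_3 = 24 (n_3 = 3)
Step 3: H = 12/(N(N+1)) * sum(R_i^2/n_i) - 3(N+1)
     = 12/(12*13) * (27.5^2/5 + 26.5^2/4 + 24^2/3) - 3*13
     = 0.076923 * 518.812 - 39
     = 0.908654.
Step 4: Ties present; correction factor C = 1 - 12/(12^3 - 12) = 0.993007. Corrected H = 0.908654 / 0.993007 = 0.915053.
Step 5: Under H0, H ~ chi^2(2); p-value = 0.632847.
Step 6: alpha = 0.05. fail to reject H0.

H = 0.9151, df = 2, p = 0.632847, fail to reject H0.


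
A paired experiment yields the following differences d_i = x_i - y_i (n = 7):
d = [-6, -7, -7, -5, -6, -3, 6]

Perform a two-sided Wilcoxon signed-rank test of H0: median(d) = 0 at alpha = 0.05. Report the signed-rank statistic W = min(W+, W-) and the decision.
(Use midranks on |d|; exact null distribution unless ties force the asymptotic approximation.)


Step 1: Drop any zero differences (none here) and take |d_i|.
|d| = [6, 7, 7, 5, 6, 3, 6]
Step 2: Midrank |d_i| (ties get averaged ranks).
ranks: |6|->4, |7|->6.5, |7|->6.5, |5|->2, |6|->4, |3|->1, |6|->4
Step 3: Attach original signs; sum ranks with positive sign and with negative sign.
W+ = 4 = 4
W- = 4 + 6.5 + 6.5 + 2 + 4 + 1 = 24
(Check: W+ + W- = 28 should equal n(n+1)/2 = 28.)
Step 4: Test statistic W = min(W+, W-) = 4.
Step 5: Ties in |d|, so use the tie-corrected normal approximation.
        E[W] = n(n+1)/4 = 7*8/4 = 14.
        Tie groups: |d|=6 (t=3), |d|=7 (t=2); sum(t^3 - t) = 30.
        Var[W] = n(n+1)(2n+1)/24 - sum(t^3-t)/48 = 840/24 - 30/48 = 34.375.
        z = (W - E[W]) / sqrt(Var[W]) = (4 - 14) / 5.8630 = -1.7056.
        Two-sided p = 2*Phi(z) = 0.088082.
Step 6: alpha = 0.05. fail to reject H0.

W+ = 4, W- = 24, W = min = 4, p = 0.088082, fail to reject H0.


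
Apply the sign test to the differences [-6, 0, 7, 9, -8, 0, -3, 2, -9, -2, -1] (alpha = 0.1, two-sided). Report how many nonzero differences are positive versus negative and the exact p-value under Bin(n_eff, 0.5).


Step 1: Discard zero differences. Original n = 11; n_eff = number of nonzero differences = 9.
Nonzero differences (with sign): -6, +7, +9, -8, -3, +2, -9, -2, -1
Step 2: Count signs: positive = 3, negative = 6.
Step 3: Under H0: P(positive) = 0.5, so the number of positives S ~ Bin(9, 0.5).
Step 4: Two-sided exact p-value = sum of Bin(9,0.5) probabilities at or below the observed probability = 0.507812.
Step 5: alpha = 0.1. fail to reject H0.

n_eff = 9, pos = 3, neg = 6, p = 0.507812, fail to reject H0.


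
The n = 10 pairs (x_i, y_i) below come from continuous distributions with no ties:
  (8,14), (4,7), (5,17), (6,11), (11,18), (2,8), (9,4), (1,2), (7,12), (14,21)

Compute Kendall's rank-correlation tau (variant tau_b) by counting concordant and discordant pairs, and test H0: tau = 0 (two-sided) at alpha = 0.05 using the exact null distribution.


Step 1: Enumerate the 45 unordered pairs (i,j) with i<j and classify each by sign(x_j-x_i) * sign(y_j-y_i).
  (1,2):dx=-4,dy=-7->C; (1,3):dx=-3,dy=+3->D; (1,4):dx=-2,dy=-3->C; (1,5):dx=+3,dy=+4->C
  (1,6):dx=-6,dy=-6->C; (1,7):dx=+1,dy=-10->D; (1,8):dx=-7,dy=-12->C; (1,9):dx=-1,dy=-2->C
  (1,10):dx=+6,dy=+7->C; (2,3):dx=+1,dy=+10->C; (2,4):dx=+2,dy=+4->C; (2,5):dx=+7,dy=+11->C
  (2,6):dx=-2,dy=+1->D; (2,7):dx=+5,dy=-3->D; (2,8):dx=-3,dy=-5->C; (2,9):dx=+3,dy=+5->C
  (2,10):dx=+10,dy=+14->C; (3,4):dx=+1,dy=-6->D; (3,5):dx=+6,dy=+1->C; (3,6):dx=-3,dy=-9->C
  (3,7):dx=+4,dy=-13->D; (3,8):dx=-4,dy=-15->C; (3,9):dx=+2,dy=-5->D; (3,10):dx=+9,dy=+4->C
  (4,5):dx=+5,dy=+7->C; (4,6):dx=-4,dy=-3->C; (4,7):dx=+3,dy=-7->D; (4,8):dx=-5,dy=-9->C
  (4,9):dx=+1,dy=+1->C; (4,10):dx=+8,dy=+10->C; (5,6):dx=-9,dy=-10->C; (5,7):dx=-2,dy=-14->C
  (5,8):dx=-10,dy=-16->C; (5,9):dx=-4,dy=-6->C; (5,10):dx=+3,dy=+3->C; (6,7):dx=+7,dy=-4->D
  (6,8):dx=-1,dy=-6->C; (6,9):dx=+5,dy=+4->C; (6,10):dx=+12,dy=+13->C; (7,8):dx=-8,dy=-2->C
  (7,9):dx=-2,dy=+8->D; (7,10):dx=+5,dy=+17->C; (8,9):dx=+6,dy=+10->C; (8,10):dx=+13,dy=+19->C
  (9,10):dx=+7,dy=+9->C
Step 2: C = 35, D = 10, total pairs = 45.
Step 3: tau = (C - D)/(n(n-1)/2) = (35 - 10)/45 = 0.555556.
Step 4: Exact two-sided p-value (enumerate n! = 3628800 permutations of y under H0): p = 0.028609.
Step 5: alpha = 0.05. reject H0.

tau_b = 0.5556 (C=35, D=10), p = 0.028609, reject H0.


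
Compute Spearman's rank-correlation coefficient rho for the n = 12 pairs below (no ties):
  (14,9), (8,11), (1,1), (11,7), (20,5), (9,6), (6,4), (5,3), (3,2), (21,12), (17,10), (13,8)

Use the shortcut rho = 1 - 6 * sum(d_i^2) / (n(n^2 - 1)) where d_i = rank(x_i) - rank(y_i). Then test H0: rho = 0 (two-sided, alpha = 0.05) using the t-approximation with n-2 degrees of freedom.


Step 1: Rank x and y separately (midranks; no ties here).
rank(x): 14->9, 8->5, 1->1, 11->7, 20->11, 9->6, 6->4, 5->3, 3->2, 21->12, 17->10, 13->8
rank(y): 9->9, 11->11, 1->1, 7->7, 5->5, 6->6, 4->4, 3->3, 2->2, 12->12, 10->10, 8->8
Step 2: d_i = R_x(i) - R_y(i); compute d_i^2.
  (9-9)^2=0, (5-11)^2=36, (1-1)^2=0, (7-7)^2=0, (11-5)^2=36, (6-6)^2=0, (4-4)^2=0, (3-3)^2=0, (2-2)^2=0, (12-12)^2=0, (10-10)^2=0, (8-8)^2=0
sum(d^2) = 72.
Step 3: rho = 1 - 6*72 / (12*(12^2 - 1)) = 1 - 432/1716 = 0.748252.
Step 4: Under H0, t = rho * sqrt((n-2)/(1-rho^2)) = 3.5667 ~ t(10).
Step 5: Two-sided p-value from the t-distribution with 10 df = 0.005124.
Step 6: alpha = 0.05. reject H0.

rho = 0.7483, p = 0.005124, reject H0 at alpha = 0.05.


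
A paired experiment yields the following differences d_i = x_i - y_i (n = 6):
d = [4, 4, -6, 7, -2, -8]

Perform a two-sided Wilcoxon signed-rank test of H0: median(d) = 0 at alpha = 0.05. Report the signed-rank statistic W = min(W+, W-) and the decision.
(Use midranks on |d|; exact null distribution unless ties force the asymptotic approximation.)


Step 1: Drop any zero differences (none here) and take |d_i|.
|d| = [4, 4, 6, 7, 2, 8]
Step 2: Midrank |d_i| (ties get averaged ranks).
ranks: |4|->2.5, |4|->2.5, |6|->4, |7|->5, |2|->1, |8|->6
Step 3: Attach original signs; sum ranks with positive sign and with negative sign.
W+ = 2.5 + 2.5 + 5 = 10
W- = 4 + 1 + 6 = 11
(Check: W+ + W- = 21 should equal n(n+1)/2 = 21.)
Step 4: Test statistic W = min(W+, W-) = 10.
Step 5: Ties in |d|, so use the tie-corrected normal approximation.
        E[W] = n(n+1)/4 = 6*7/4 = 10.5.
        Tie groups: |d|=4 (t=2); sum(t^3 - t) = 6.
        Var[W] = n(n+1)(2n+1)/24 - sum(t^3-t)/48 = 546/24 - 6/48 = 22.625.
        z = (W - E[W]) / sqrt(Var[W]) = (10 - 10.5) / 4.7566 = -0.1051.
        Two-sided p = 2*Phi(z) = 0.916282.
Step 6: alpha = 0.05. fail to reject H0.

W+ = 10, W- = 11, W = min = 10, p = 0.916282, fail to reject H0.


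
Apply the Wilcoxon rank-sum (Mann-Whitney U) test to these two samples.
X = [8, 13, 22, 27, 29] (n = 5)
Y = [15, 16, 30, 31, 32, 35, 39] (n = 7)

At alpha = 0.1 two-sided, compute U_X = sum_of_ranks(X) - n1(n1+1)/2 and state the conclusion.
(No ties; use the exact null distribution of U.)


Step 1: Combine and sort all 12 observations; assign midranks.
sorted (value, group): (8,X), (13,X), (15,Y), (16,Y), (22,X), (27,X), (29,X), (30,Y), (31,Y), (32,Y), (35,Y), (39,Y)
ranks: 8->1, 13->2, 15->3, 16->4, 22->5, 27->6, 29->7, 30->8, 31->9, 32->10, 35->11, 39->12
Step 2: Rank sum for X: R1 = 1 + 2 + 5 + 6 + 7 = 21.
Step 3: U_X = R1 - n1(n1+1)/2 = 21 - 5*6/2 = 21 - 15 = 6.
       U_Y = n1*n2 - U_X = 35 - 6 = 29.
Step 4: No ties, so the exact null distribution of U (based on enumerating the C(12,5) = 792 equally likely rank assignments) gives the two-sided p-value.
Step 5: p-value = 0.073232; compare to alpha = 0.1. reject H0.

U_X = 6, p = 0.073232, reject H0 at alpha = 0.1.


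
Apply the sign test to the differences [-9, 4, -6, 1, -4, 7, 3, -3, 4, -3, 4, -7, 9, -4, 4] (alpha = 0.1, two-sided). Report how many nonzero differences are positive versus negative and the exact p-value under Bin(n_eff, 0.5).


Step 1: Discard zero differences. Original n = 15; n_eff = number of nonzero differences = 15.
Nonzero differences (with sign): -9, +4, -6, +1, -4, +7, +3, -3, +4, -3, +4, -7, +9, -4, +4
Step 2: Count signs: positive = 8, negative = 7.
Step 3: Under H0: P(positive) = 0.5, so the number of positives S ~ Bin(15, 0.5).
Step 4: Two-sided exact p-value = sum of Bin(15,0.5) probabilities at or below the observed probability = 1.000000.
Step 5: alpha = 0.1. fail to reject H0.

n_eff = 15, pos = 8, neg = 7, p = 1.000000, fail to reject H0.


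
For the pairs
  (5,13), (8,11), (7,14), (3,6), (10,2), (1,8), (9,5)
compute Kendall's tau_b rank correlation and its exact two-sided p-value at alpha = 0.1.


Step 1: Enumerate the 21 unordered pairs (i,j) with i<j and classify each by sign(x_j-x_i) * sign(y_j-y_i).
  (1,2):dx=+3,dy=-2->D; (1,3):dx=+2,dy=+1->C; (1,4):dx=-2,dy=-7->C; (1,5):dx=+5,dy=-11->D
  (1,6):dx=-4,dy=-5->C; (1,7):dx=+4,dy=-8->D; (2,3):dx=-1,dy=+3->D; (2,4):dx=-5,dy=-5->C
  (2,5):dx=+2,dy=-9->D; (2,6):dx=-7,dy=-3->C; (2,7):dx=+1,dy=-6->D; (3,4):dx=-4,dy=-8->C
  (3,5):dx=+3,dy=-12->D; (3,6):dx=-6,dy=-6->C; (3,7):dx=+2,dy=-9->D; (4,5):dx=+7,dy=-4->D
  (4,6):dx=-2,dy=+2->D; (4,7):dx=+6,dy=-1->D; (5,6):dx=-9,dy=+6->D; (5,7):dx=-1,dy=+3->D
  (6,7):dx=+8,dy=-3->D
Step 2: C = 7, D = 14, total pairs = 21.
Step 3: tau = (C - D)/(n(n-1)/2) = (7 - 14)/21 = -0.333333.
Step 4: Exact two-sided p-value (enumerate n! = 5040 permutations of y under H0): p = 0.381349.
Step 5: alpha = 0.1. fail to reject H0.

tau_b = -0.3333 (C=7, D=14), p = 0.381349, fail to reject H0.


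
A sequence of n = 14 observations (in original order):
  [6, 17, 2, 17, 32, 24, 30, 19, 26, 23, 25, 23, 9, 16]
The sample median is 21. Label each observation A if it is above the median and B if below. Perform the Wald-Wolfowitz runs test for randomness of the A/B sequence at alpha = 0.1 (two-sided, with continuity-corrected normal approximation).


Step 1: Compute median = 21; label A = above, B = below.
Labels in order: BBBBAAABAAAABB  (n_A = 7, n_B = 7)
Step 2: Count runs R = 5.
Step 3: Under H0 (random ordering), E[R] = 2*n_A*n_B/(n_A+n_B) + 1 = 2*7*7/14 + 1 = 8.0000.
        Var[R] = 2*n_A*n_B*(2*n_A*n_B - n_A - n_B) / ((n_A+n_B)^2 * (n_A+n_B-1)) = 8232/2548 = 3.2308.
        SD[R] = 1.7974.
Step 4: Continuity-corrected z = (R + 0.5 - E[R]) / SD[R] = (5 + 0.5 - 8.0000) / 1.7974 = -1.3909.
Step 5: Two-sided p-value via normal approximation = 2*(1 - Phi(|z|)) = 0.164264.
Step 6: alpha = 0.1. fail to reject H0.

R = 5, z = -1.3909, p = 0.164264, fail to reject H0.


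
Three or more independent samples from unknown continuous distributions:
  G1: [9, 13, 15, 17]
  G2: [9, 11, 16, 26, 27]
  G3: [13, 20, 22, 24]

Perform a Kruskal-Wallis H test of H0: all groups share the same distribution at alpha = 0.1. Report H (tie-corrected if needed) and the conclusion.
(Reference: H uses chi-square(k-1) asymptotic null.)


Step 1: Combine all N = 13 observations and assign midranks.
sorted (value, group, rank): (9,G1,1.5), (9,G2,1.5), (11,G2,3), (13,G1,4.5), (13,G3,4.5), (15,G1,6), (16,G2,7), (17,G1,8), (20,G3,9), (22,G3,10), (24,G3,11), (26,G2,12), (27,G2,13)
Step 2: Sum ranks within each group.
R_1 = 20 (n_1 = 4)
R_2 = 36.5 (n_2 = 5)
R_3 = 34.5 (n_3 = 4)
Step 3: H = 12/(N(N+1)) * sum(R_i^2/n_i) - 3(N+1)
     = 12/(13*14) * (20^2/4 + 36.5^2/5 + 34.5^2/4) - 3*14
     = 0.065934 * 664.013 - 42
     = 1.781044.
Step 4: Ties present; correction factor C = 1 - 12/(13^3 - 13) = 0.994505. Corrected H = 1.781044 / 0.994505 = 1.790884.
Step 5: Under H0, H ~ chi^2(2); p-value = 0.408427.
Step 6: alpha = 0.1. fail to reject H0.

H = 1.7909, df = 2, p = 0.408427, fail to reject H0.


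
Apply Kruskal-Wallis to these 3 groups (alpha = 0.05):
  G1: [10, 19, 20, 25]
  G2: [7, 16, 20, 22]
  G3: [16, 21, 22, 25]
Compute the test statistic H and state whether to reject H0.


Step 1: Combine all N = 12 observations and assign midranks.
sorted (value, group, rank): (7,G2,1), (10,G1,2), (16,G2,3.5), (16,G3,3.5), (19,G1,5), (20,G1,6.5), (20,G2,6.5), (21,G3,8), (22,G2,9.5), (22,G3,9.5), (25,G1,11.5), (25,G3,11.5)
Step 2: Sum ranks within each group.
R_1 = 25 (n_1 = 4)
R_2 = 20.5 (n_2 = 4)
R_3 = 32.5 (n_3 = 4)
Step 3: H = 12/(N(N+1)) * sum(R_i^2/n_i) - 3(N+1)
     = 12/(12*13) * (25^2/4 + 20.5^2/4 + 32.5^2/4) - 3*13
     = 0.076923 * 525.375 - 39
     = 1.413462.
Step 4: Ties present; correction factor C = 1 - 24/(12^3 - 12) = 0.986014. Corrected H = 1.413462 / 0.986014 = 1.433511.
Step 5: Under H0, H ~ chi^2(2); p-value = 0.488334.
Step 6: alpha = 0.05. fail to reject H0.

H = 1.4335, df = 2, p = 0.488334, fail to reject H0.


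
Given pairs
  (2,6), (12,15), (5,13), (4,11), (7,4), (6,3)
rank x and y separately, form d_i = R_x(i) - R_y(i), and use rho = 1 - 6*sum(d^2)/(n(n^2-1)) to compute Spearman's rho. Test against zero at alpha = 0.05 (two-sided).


Step 1: Rank x and y separately (midranks; no ties here).
rank(x): 2->1, 12->6, 5->3, 4->2, 7->5, 6->4
rank(y): 6->3, 15->6, 13->5, 11->4, 4->2, 3->1
Step 2: d_i = R_x(i) - R_y(i); compute d_i^2.
  (1-3)^2=4, (6-6)^2=0, (3-5)^2=4, (2-4)^2=4, (5-2)^2=9, (4-1)^2=9
sum(d^2) = 30.
Step 3: rho = 1 - 6*30 / (6*(6^2 - 1)) = 1 - 180/210 = 0.142857.
Step 4: Under H0, t = rho * sqrt((n-2)/(1-rho^2)) = 0.2887 ~ t(4).
Step 5: Two-sided p-value from the t-distribution with 4 df = 0.787172.
Step 6: alpha = 0.05. fail to reject H0.

rho = 0.1429, p = 0.787172, fail to reject H0 at alpha = 0.05.


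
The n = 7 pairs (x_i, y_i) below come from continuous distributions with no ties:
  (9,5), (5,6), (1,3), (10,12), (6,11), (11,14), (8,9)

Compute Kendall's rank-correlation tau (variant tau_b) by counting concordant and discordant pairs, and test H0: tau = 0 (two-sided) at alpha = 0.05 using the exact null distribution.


Step 1: Enumerate the 21 unordered pairs (i,j) with i<j and classify each by sign(x_j-x_i) * sign(y_j-y_i).
  (1,2):dx=-4,dy=+1->D; (1,3):dx=-8,dy=-2->C; (1,4):dx=+1,dy=+7->C; (1,5):dx=-3,dy=+6->D
  (1,6):dx=+2,dy=+9->C; (1,7):dx=-1,dy=+4->D; (2,3):dx=-4,dy=-3->C; (2,4):dx=+5,dy=+6->C
  (2,5):dx=+1,dy=+5->C; (2,6):dx=+6,dy=+8->C; (2,7):dx=+3,dy=+3->C; (3,4):dx=+9,dy=+9->C
  (3,5):dx=+5,dy=+8->C; (3,6):dx=+10,dy=+11->C; (3,7):dx=+7,dy=+6->C; (4,5):dx=-4,dy=-1->C
  (4,6):dx=+1,dy=+2->C; (4,7):dx=-2,dy=-3->C; (5,6):dx=+5,dy=+3->C; (5,7):dx=+2,dy=-2->D
  (6,7):dx=-3,dy=-5->C
Step 2: C = 17, D = 4, total pairs = 21.
Step 3: tau = (C - D)/(n(n-1)/2) = (17 - 4)/21 = 0.619048.
Step 4: Exact two-sided p-value (enumerate n! = 5040 permutations of y under H0): p = 0.069048.
Step 5: alpha = 0.05. fail to reject H0.

tau_b = 0.6190 (C=17, D=4), p = 0.069048, fail to reject H0.


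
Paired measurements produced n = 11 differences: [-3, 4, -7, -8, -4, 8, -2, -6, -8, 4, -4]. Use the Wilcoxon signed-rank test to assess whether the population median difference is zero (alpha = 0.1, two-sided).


Step 1: Drop any zero differences (none here) and take |d_i|.
|d| = [3, 4, 7, 8, 4, 8, 2, 6, 8, 4, 4]
Step 2: Midrank |d_i| (ties get averaged ranks).
ranks: |3|->2, |4|->4.5, |7|->8, |8|->10, |4|->4.5, |8|->10, |2|->1, |6|->7, |8|->10, |4|->4.5, |4|->4.5
Step 3: Attach original signs; sum ranks with positive sign and with negative sign.
W+ = 4.5 + 10 + 4.5 = 19
W- = 2 + 8 + 10 + 4.5 + 1 + 7 + 10 + 4.5 = 47
(Check: W+ + W- = 66 should equal n(n+1)/2 = 66.)
Step 4: Test statistic W = min(W+, W-) = 19.
Step 5: Ties in |d|, so use the tie-corrected normal approximation.
        E[W] = n(n+1)/4 = 11*12/4 = 33.
        Tie groups: |d|=4 (t=4), |d|=8 (t=3); sum(t^3 - t) = 84.
        Var[W] = n(n+1)(2n+1)/24 - sum(t^3-t)/48 = 3036/24 - 84/48 = 124.75.
        z = (W - E[W]) / sqrt(Var[W]) = (19 - 33) / 11.1692 = -1.2535.
        Two-sided p = 2*Phi(z) = 0.210041.
Step 6: alpha = 0.1. fail to reject H0.

W+ = 19, W- = 47, W = min = 19, p = 0.210041, fail to reject H0.


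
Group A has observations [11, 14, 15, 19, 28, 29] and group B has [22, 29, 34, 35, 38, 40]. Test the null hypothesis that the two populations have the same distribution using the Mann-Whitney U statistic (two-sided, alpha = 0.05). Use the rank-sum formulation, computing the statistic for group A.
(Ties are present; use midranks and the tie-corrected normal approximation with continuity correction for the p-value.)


Step 1: Combine and sort all 12 observations; assign midranks.
sorted (value, group): (11,X), (14,X), (15,X), (19,X), (22,Y), (28,X), (29,X), (29,Y), (34,Y), (35,Y), (38,Y), (40,Y)
ranks: 11->1, 14->2, 15->3, 19->4, 22->5, 28->6, 29->7.5, 29->7.5, 34->9, 35->10, 38->11, 40->12
Step 2: Rank sum for X: R1 = 1 + 2 + 3 + 4 + 6 + 7.5 = 23.5.
Step 3: U_X = R1 - n1(n1+1)/2 = 23.5 - 6*7/2 = 23.5 - 21 = 2.5.
       U_Y = n1*n2 - U_X = 36 - 2.5 = 33.5.
Step 4: Ties are present, so use the tie-corrected normal approximation (with continuity correction) for the p-value.
Step 5: p-value = 0.016122; compare to alpha = 0.05. reject H0.

U_X = 2.5, p = 0.016122, reject H0 at alpha = 0.05.


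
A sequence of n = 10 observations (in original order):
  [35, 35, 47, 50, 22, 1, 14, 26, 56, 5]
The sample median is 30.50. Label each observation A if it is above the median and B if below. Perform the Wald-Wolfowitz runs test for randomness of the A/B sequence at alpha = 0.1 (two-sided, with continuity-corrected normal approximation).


Step 1: Compute median = 30.50; label A = above, B = below.
Labels in order: AAAABBBBAB  (n_A = 5, n_B = 5)
Step 2: Count runs R = 4.
Step 3: Under H0 (random ordering), E[R] = 2*n_A*n_B/(n_A+n_B) + 1 = 2*5*5/10 + 1 = 6.0000.
        Var[R] = 2*n_A*n_B*(2*n_A*n_B - n_A - n_B) / ((n_A+n_B)^2 * (n_A+n_B-1)) = 2000/900 = 2.2222.
        SD[R] = 1.4907.
Step 4: Continuity-corrected z = (R + 0.5 - E[R]) / SD[R] = (4 + 0.5 - 6.0000) / 1.4907 = -1.0062.
Step 5: Two-sided p-value via normal approximation = 2*(1 - Phi(|z|)) = 0.314305.
Step 6: alpha = 0.1. fail to reject H0.

R = 4, z = -1.0062, p = 0.314305, fail to reject H0.


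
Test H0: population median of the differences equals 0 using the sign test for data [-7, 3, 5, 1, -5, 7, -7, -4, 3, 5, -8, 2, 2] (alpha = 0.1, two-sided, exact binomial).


Step 1: Discard zero differences. Original n = 13; n_eff = number of nonzero differences = 13.
Nonzero differences (with sign): -7, +3, +5, +1, -5, +7, -7, -4, +3, +5, -8, +2, +2
Step 2: Count signs: positive = 8, negative = 5.
Step 3: Under H0: P(positive) = 0.5, so the number of positives S ~ Bin(13, 0.5).
Step 4: Two-sided exact p-value = sum of Bin(13,0.5) probabilities at or below the observed probability = 0.581055.
Step 5: alpha = 0.1. fail to reject H0.

n_eff = 13, pos = 8, neg = 5, p = 0.581055, fail to reject H0.


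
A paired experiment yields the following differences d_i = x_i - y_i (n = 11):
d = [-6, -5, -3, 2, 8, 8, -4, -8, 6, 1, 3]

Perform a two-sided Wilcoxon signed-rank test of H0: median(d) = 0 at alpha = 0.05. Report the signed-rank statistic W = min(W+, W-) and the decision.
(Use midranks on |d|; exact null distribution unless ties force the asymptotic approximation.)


Step 1: Drop any zero differences (none here) and take |d_i|.
|d| = [6, 5, 3, 2, 8, 8, 4, 8, 6, 1, 3]
Step 2: Midrank |d_i| (ties get averaged ranks).
ranks: |6|->7.5, |5|->6, |3|->3.5, |2|->2, |8|->10, |8|->10, |4|->5, |8|->10, |6|->7.5, |1|->1, |3|->3.5
Step 3: Attach original signs; sum ranks with positive sign and with negative sign.
W+ = 2 + 10 + 10 + 7.5 + 1 + 3.5 = 34
W- = 7.5 + 6 + 3.5 + 5 + 10 = 32
(Check: W+ + W- = 66 should equal n(n+1)/2 = 66.)
Step 4: Test statistic W = min(W+, W-) = 32.
Step 5: Ties in |d|, so use the tie-corrected normal approximation.
        E[W] = n(n+1)/4 = 11*12/4 = 33.
        Tie groups: |d|=3 (t=2), |d|=6 (t=2), |d|=8 (t=3); sum(t^3 - t) = 36.
        Var[W] = n(n+1)(2n+1)/24 - sum(t^3-t)/48 = 3036/24 - 36/48 = 125.75.
        z = (W - E[W]) / sqrt(Var[W]) = (32 - 33) / 11.2138 = -0.0892.
        Two-sided p = 2*Phi(z) = 0.928942.
Step 6: alpha = 0.05. fail to reject H0.

W+ = 34, W- = 32, W = min = 32, p = 0.928942, fail to reject H0.


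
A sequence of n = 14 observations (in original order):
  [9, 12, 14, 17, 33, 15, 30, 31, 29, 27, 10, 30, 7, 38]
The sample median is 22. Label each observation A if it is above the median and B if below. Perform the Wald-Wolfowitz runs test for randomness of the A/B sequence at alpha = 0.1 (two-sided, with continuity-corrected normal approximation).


Step 1: Compute median = 22; label A = above, B = below.
Labels in order: BBBBABAAAABABA  (n_A = 7, n_B = 7)
Step 2: Count runs R = 8.
Step 3: Under H0 (random ordering), E[R] = 2*n_A*n_B/(n_A+n_B) + 1 = 2*7*7/14 + 1 = 8.0000.
        Var[R] = 2*n_A*n_B*(2*n_A*n_B - n_A - n_B) / ((n_A+n_B)^2 * (n_A+n_B-1)) = 8232/2548 = 3.2308.
        SD[R] = 1.7974.
Step 4: R = E[R], so z = 0 with no continuity correction.
Step 5: Two-sided p-value via normal approximation = 2*(1 - Phi(|z|)) = 1.000000.
Step 6: alpha = 0.1. fail to reject H0.

R = 8, z = 0.0000, p = 1.000000, fail to reject H0.


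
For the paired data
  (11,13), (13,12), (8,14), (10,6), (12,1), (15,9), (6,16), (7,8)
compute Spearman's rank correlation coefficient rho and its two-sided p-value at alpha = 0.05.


Step 1: Rank x and y separately (midranks; no ties here).
rank(x): 11->5, 13->7, 8->3, 10->4, 12->6, 15->8, 6->1, 7->2
rank(y): 13->6, 12->5, 14->7, 6->2, 1->1, 9->4, 16->8, 8->3
Step 2: d_i = R_x(i) - R_y(i); compute d_i^2.
  (5-6)^2=1, (7-5)^2=4, (3-7)^2=16, (4-2)^2=4, (6-1)^2=25, (8-4)^2=16, (1-8)^2=49, (2-3)^2=1
sum(d^2) = 116.
Step 3: rho = 1 - 6*116 / (8*(8^2 - 1)) = 1 - 696/504 = -0.380952.
Step 4: Under H0, t = rho * sqrt((n-2)/(1-rho^2)) = -1.0092 ~ t(6).
Step 5: Two-sided p-value from the t-distribution with 6 df = 0.351813.
Step 6: alpha = 0.05. fail to reject H0.

rho = -0.3810, p = 0.351813, fail to reject H0 at alpha = 0.05.


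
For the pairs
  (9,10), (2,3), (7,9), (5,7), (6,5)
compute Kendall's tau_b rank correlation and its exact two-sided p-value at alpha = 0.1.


Step 1: Enumerate the 10 unordered pairs (i,j) with i<j and classify each by sign(x_j-x_i) * sign(y_j-y_i).
  (1,2):dx=-7,dy=-7->C; (1,3):dx=-2,dy=-1->C; (1,4):dx=-4,dy=-3->C; (1,5):dx=-3,dy=-5->C
  (2,3):dx=+5,dy=+6->C; (2,4):dx=+3,dy=+4->C; (2,5):dx=+4,dy=+2->C; (3,4):dx=-2,dy=-2->C
  (3,5):dx=-1,dy=-4->C; (4,5):dx=+1,dy=-2->D
Step 2: C = 9, D = 1, total pairs = 10.
Step 3: tau = (C - D)/(n(n-1)/2) = (9 - 1)/10 = 0.800000.
Step 4: Exact two-sided p-value (enumerate n! = 120 permutations of y under H0): p = 0.083333.
Step 5: alpha = 0.1. reject H0.

tau_b = 0.8000 (C=9, D=1), p = 0.083333, reject H0.


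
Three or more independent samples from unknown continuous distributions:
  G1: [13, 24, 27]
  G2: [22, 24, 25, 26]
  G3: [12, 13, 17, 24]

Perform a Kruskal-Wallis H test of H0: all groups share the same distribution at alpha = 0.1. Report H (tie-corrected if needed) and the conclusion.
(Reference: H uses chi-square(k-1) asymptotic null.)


Step 1: Combine all N = 11 observations and assign midranks.
sorted (value, group, rank): (12,G3,1), (13,G1,2.5), (13,G3,2.5), (17,G3,4), (22,G2,5), (24,G1,7), (24,G2,7), (24,G3,7), (25,G2,9), (26,G2,10), (27,G1,11)
Step 2: Sum ranks within each group.
R_1 = 20.5 (n_1 = 3)
R_2 = 31 (n_2 = 4)
R_3 = 14.5 (n_3 = 4)
Step 3: H = 12/(N(N+1)) * sum(R_i^2/n_i) - 3(N+1)
     = 12/(11*12) * (20.5^2/3 + 31^2/4 + 14.5^2/4) - 3*12
     = 0.090909 * 432.896 - 36
     = 3.354167.
Step 4: Ties present; correction factor C = 1 - 30/(11^3 - 11) = 0.977273. Corrected H = 3.354167 / 0.977273 = 3.432171.
Step 5: Under H0, H ~ chi^2(2); p-value = 0.179769.
Step 6: alpha = 0.1. fail to reject H0.

H = 3.4322, df = 2, p = 0.179769, fail to reject H0.


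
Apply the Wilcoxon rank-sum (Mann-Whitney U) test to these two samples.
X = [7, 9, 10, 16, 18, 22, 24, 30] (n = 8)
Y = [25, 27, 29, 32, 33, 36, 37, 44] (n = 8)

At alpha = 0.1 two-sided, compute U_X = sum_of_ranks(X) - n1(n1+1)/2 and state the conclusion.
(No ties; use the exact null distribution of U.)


Step 1: Combine and sort all 16 observations; assign midranks.
sorted (value, group): (7,X), (9,X), (10,X), (16,X), (18,X), (22,X), (24,X), (25,Y), (27,Y), (29,Y), (30,X), (32,Y), (33,Y), (36,Y), (37,Y), (44,Y)
ranks: 7->1, 9->2, 10->3, 16->4, 18->5, 22->6, 24->7, 25->8, 27->9, 29->10, 30->11, 32->12, 33->13, 36->14, 37->15, 44->16
Step 2: Rank sum for X: R1 = 1 + 2 + 3 + 4 + 5 + 6 + 7 + 11 = 39.
Step 3: U_X = R1 - n1(n1+1)/2 = 39 - 8*9/2 = 39 - 36 = 3.
       U_Y = n1*n2 - U_X = 64 - 3 = 61.
Step 4: No ties, so the exact null distribution of U (based on enumerating the C(16,8) = 12870 equally likely rank assignments) gives the two-sided p-value.
Step 5: p-value = 0.001088; compare to alpha = 0.1. reject H0.

U_X = 3, p = 0.001088, reject H0 at alpha = 0.1.


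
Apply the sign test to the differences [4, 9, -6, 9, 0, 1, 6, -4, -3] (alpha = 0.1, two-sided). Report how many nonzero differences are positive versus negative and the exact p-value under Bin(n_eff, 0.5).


Step 1: Discard zero differences. Original n = 9; n_eff = number of nonzero differences = 8.
Nonzero differences (with sign): +4, +9, -6, +9, +1, +6, -4, -3
Step 2: Count signs: positive = 5, negative = 3.
Step 3: Under H0: P(positive) = 0.5, so the number of positives S ~ Bin(8, 0.5).
Step 4: Two-sided exact p-value = sum of Bin(8,0.5) probabilities at or below the observed probability = 0.726562.
Step 5: alpha = 0.1. fail to reject H0.

n_eff = 8, pos = 5, neg = 3, p = 0.726562, fail to reject H0.


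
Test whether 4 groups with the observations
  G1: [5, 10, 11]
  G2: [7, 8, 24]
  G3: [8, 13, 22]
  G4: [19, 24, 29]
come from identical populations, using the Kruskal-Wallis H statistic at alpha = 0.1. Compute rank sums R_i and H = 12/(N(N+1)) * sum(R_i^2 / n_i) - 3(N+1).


Step 1: Combine all N = 12 observations and assign midranks.
sorted (value, group, rank): (5,G1,1), (7,G2,2), (8,G2,3.5), (8,G3,3.5), (10,G1,5), (11,G1,6), (13,G3,7), (19,G4,8), (22,G3,9), (24,G2,10.5), (24,G4,10.5), (29,G4,12)
Step 2: Sum ranks within each group.
R_1 = 12 (n_1 = 3)
R_2 = 16 (n_2 = 3)
R_3 = 19.5 (n_3 = 3)
R_4 = 30.5 (n_4 = 3)
Step 3: H = 12/(N(N+1)) * sum(R_i^2/n_i) - 3(N+1)
     = 12/(12*13) * (12^2/3 + 16^2/3 + 19.5^2/3 + 30.5^2/3) - 3*13
     = 0.076923 * 570.167 - 39
     = 4.858974.
Step 4: Ties present; correction factor C = 1 - 12/(12^3 - 12) = 0.993007. Corrected H = 4.858974 / 0.993007 = 4.893192.
Step 5: Under H0, H ~ chi^2(3); p-value = 0.179787.
Step 6: alpha = 0.1. fail to reject H0.

H = 4.8932, df = 3, p = 0.179787, fail to reject H0.


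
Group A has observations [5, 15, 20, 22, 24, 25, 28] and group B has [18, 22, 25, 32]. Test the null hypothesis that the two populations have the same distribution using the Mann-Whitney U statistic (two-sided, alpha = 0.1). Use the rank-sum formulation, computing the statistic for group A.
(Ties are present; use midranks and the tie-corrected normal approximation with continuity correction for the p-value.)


Step 1: Combine and sort all 11 observations; assign midranks.
sorted (value, group): (5,X), (15,X), (18,Y), (20,X), (22,X), (22,Y), (24,X), (25,X), (25,Y), (28,X), (32,Y)
ranks: 5->1, 15->2, 18->3, 20->4, 22->5.5, 22->5.5, 24->7, 25->8.5, 25->8.5, 28->10, 32->11
Step 2: Rank sum for X: R1 = 1 + 2 + 4 + 5.5 + 7 + 8.5 + 10 = 38.
Step 3: U_X = R1 - n1(n1+1)/2 = 38 - 7*8/2 = 38 - 28 = 10.
       U_Y = n1*n2 - U_X = 28 - 10 = 18.
Step 4: Ties are present, so use the tie-corrected normal approximation (with continuity correction) for the p-value.
Step 5: p-value = 0.506393; compare to alpha = 0.1. fail to reject H0.

U_X = 10, p = 0.506393, fail to reject H0 at alpha = 0.1.


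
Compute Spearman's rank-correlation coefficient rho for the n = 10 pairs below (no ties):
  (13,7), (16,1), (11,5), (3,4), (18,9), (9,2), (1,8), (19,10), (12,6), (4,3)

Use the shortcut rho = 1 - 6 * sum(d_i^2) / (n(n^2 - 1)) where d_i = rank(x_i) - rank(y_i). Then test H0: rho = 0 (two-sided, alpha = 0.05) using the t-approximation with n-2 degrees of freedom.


Step 1: Rank x and y separately (midranks; no ties here).
rank(x): 13->7, 16->8, 11->5, 3->2, 18->9, 9->4, 1->1, 19->10, 12->6, 4->3
rank(y): 7->7, 1->1, 5->5, 4->4, 9->9, 2->2, 8->8, 10->10, 6->6, 3->3
Step 2: d_i = R_x(i) - R_y(i); compute d_i^2.
  (7-7)^2=0, (8-1)^2=49, (5-5)^2=0, (2-4)^2=4, (9-9)^2=0, (4-2)^2=4, (1-8)^2=49, (10-10)^2=0, (6-6)^2=0, (3-3)^2=0
sum(d^2) = 106.
Step 3: rho = 1 - 6*106 / (10*(10^2 - 1)) = 1 - 636/990 = 0.357576.
Step 4: Under H0, t = rho * sqrt((n-2)/(1-rho^2)) = 1.0830 ~ t(8).
Step 5: Two-sided p-value from the t-distribution with 8 df = 0.310376.
Step 6: alpha = 0.05. fail to reject H0.

rho = 0.3576, p = 0.310376, fail to reject H0 at alpha = 0.05.


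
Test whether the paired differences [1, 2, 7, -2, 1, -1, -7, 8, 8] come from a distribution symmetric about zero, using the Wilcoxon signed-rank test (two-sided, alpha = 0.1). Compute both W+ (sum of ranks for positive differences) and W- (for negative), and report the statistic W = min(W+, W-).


Step 1: Drop any zero differences (none here) and take |d_i|.
|d| = [1, 2, 7, 2, 1, 1, 7, 8, 8]
Step 2: Midrank |d_i| (ties get averaged ranks).
ranks: |1|->2, |2|->4.5, |7|->6.5, |2|->4.5, |1|->2, |1|->2, |7|->6.5, |8|->8.5, |8|->8.5
Step 3: Attach original signs; sum ranks with positive sign and with negative sign.
W+ = 2 + 4.5 + 6.5 + 2 + 8.5 + 8.5 = 32
W- = 4.5 + 2 + 6.5 = 13
(Check: W+ + W- = 45 should equal n(n+1)/2 = 45.)
Step 4: Test statistic W = min(W+, W-) = 13.
Step 5: Ties in |d|, so use the tie-corrected normal approximation.
        E[W] = n(n+1)/4 = 9*10/4 = 22.5.
        Tie groups: |d|=1 (t=3), |d|=2 (t=2), |d|=7 (t=2), |d|=8 (t=2); sum(t^3 - t) = 42.
        Var[W] = n(n+1)(2n+1)/24 - sum(t^3-t)/48 = 1710/24 - 42/48 = 70.375.
        z = (W - E[W]) / sqrt(Var[W]) = (13 - 22.5) / 8.3890 = -1.1324.
        Two-sided p = 2*Phi(z) = 0.257450.
Step 6: alpha = 0.1. fail to reject H0.

W+ = 32, W- = 13, W = min = 13, p = 0.257450, fail to reject H0.


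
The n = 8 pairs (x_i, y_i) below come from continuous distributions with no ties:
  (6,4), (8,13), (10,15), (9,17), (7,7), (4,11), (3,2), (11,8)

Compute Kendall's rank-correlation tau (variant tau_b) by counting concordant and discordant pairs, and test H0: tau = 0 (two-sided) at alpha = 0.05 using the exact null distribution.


Step 1: Enumerate the 28 unordered pairs (i,j) with i<j and classify each by sign(x_j-x_i) * sign(y_j-y_i).
  (1,2):dx=+2,dy=+9->C; (1,3):dx=+4,dy=+11->C; (1,4):dx=+3,dy=+13->C; (1,5):dx=+1,dy=+3->C
  (1,6):dx=-2,dy=+7->D; (1,7):dx=-3,dy=-2->C; (1,8):dx=+5,dy=+4->C; (2,3):dx=+2,dy=+2->C
  (2,4):dx=+1,dy=+4->C; (2,5):dx=-1,dy=-6->C; (2,6):dx=-4,dy=-2->C; (2,7):dx=-5,dy=-11->C
  (2,8):dx=+3,dy=-5->D; (3,4):dx=-1,dy=+2->D; (3,5):dx=-3,dy=-8->C; (3,6):dx=-6,dy=-4->C
  (3,7):dx=-7,dy=-13->C; (3,8):dx=+1,dy=-7->D; (4,5):dx=-2,dy=-10->C; (4,6):dx=-5,dy=-6->C
  (4,7):dx=-6,dy=-15->C; (4,8):dx=+2,dy=-9->D; (5,6):dx=-3,dy=+4->D; (5,7):dx=-4,dy=-5->C
  (5,8):dx=+4,dy=+1->C; (6,7):dx=-1,dy=-9->C; (6,8):dx=+7,dy=-3->D; (7,8):dx=+8,dy=+6->C
Step 2: C = 21, D = 7, total pairs = 28.
Step 3: tau = (C - D)/(n(n-1)/2) = (21 - 7)/28 = 0.500000.
Step 4: Exact two-sided p-value (enumerate n! = 40320 permutations of y under H0): p = 0.108681.
Step 5: alpha = 0.05. fail to reject H0.

tau_b = 0.5000 (C=21, D=7), p = 0.108681, fail to reject H0.
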